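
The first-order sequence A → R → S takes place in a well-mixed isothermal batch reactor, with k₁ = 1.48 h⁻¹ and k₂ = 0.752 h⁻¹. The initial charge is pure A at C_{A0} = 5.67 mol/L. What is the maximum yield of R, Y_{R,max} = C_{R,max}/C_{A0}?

For a first-order series the maximum intermediate yield is C_{R,max}/C_{A0} = (k₁/k₂)^[k₂/(k₂−k₁)].
= (1.48/0.752)^(0.752/(0.752−1.48)) = (1.968)^(-1.033) = 0.4969.

0.497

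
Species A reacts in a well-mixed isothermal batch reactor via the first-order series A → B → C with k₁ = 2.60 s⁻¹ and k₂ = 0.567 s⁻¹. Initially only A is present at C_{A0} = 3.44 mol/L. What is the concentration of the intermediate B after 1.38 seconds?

1.89 mol/L

The intermediate concentration in a first-order A→B→C sequence is C_B = k₁C_{A0}(e^(−k₁t) − e^(−k₂t))/(k₂−k₁).
e^(−k₁t) = e^(−2.60×1.38) = e^(−3.588) = 0.02765; e^(−k₂t) = e^(−0.7825) = 0.4573.
C_B = 2.60×3.44/(0.567−2.60) × (0.02765−0.4573) = (-4.399)×(-0.4296) = 1.890 mol/L.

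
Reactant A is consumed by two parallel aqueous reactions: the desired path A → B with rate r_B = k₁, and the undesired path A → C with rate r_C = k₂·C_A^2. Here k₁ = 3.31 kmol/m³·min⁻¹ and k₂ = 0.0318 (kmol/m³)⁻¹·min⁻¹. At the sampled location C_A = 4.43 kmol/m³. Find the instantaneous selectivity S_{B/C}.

S_{B/C} = r_B/r_C = (k₁)/(k₂·C_A^2) = (k₁/k₂)·C_A^-2.
= (3.31) / (0.0318×4.430^2) = 3.310/0.6241 = 5.30.
The undesired path is higher order in A, so low C_A (CSTR or dilute feed) favours B.

5.30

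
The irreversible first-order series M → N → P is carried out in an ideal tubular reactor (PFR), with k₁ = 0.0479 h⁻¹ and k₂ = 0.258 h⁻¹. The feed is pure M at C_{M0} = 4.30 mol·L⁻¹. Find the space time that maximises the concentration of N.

8.01 h

For first-order series the maximum of C_N occurs at τ_opt = ln(k₂/k₁)/(k₂−k₁).
= ln(0.258/0.0479)/(0.258−0.0479) = ln(5.386)/0.2101 = 1.684/0.2101 = 8.01 h.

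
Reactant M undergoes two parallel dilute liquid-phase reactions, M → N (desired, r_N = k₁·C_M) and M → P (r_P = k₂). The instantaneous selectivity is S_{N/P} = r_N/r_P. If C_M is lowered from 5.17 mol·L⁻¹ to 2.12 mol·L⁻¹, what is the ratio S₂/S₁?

S_{N/P} = (k₁/k₂)·C_M, so S₂/S₁ = (C_{M,2}/C_{M,1}).
= 2.12/5.17 = 0.410.
Selectivity toward N falls as C_M falls — high-concentration operation is favoured.

0.410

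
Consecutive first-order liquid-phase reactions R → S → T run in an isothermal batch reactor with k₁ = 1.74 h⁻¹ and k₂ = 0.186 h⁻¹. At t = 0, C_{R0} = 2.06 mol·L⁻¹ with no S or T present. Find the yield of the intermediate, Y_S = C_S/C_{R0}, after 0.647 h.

0.630

For first-order series with pure R initially, C_S(t) = k₁C_{R0}/(k₂−k₁)·(e^(−k₁t) − e^(−k₂t)).
e^(−k₁t) = e^(−1.74×0.647) = e^(−1.126) = 0.3244; e^(−k₂t) = e^(−0.1203) = 0.8866.
C_S = 1.74×2.06/(0.186−1.74) × (0.3244−0.8866) = (-2.307)×(-0.5622) = 1.297 mol·L⁻¹.
Y_S = C_S/C_{R0} = 1.297/2.06 = 0.630.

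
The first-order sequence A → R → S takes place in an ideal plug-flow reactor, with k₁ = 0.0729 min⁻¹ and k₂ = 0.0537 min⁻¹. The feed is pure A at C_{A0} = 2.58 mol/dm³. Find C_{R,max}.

1.10 mol/dm³

Evaluating C_R at τ_opt = ln(k₂/k₁)/(k₂−k₁) gives C_{R,max}/C_{A0} = (k₁/k₂)^[k₂/(k₂−k₁)].
= (0.0729/0.0537)^(0.0537/(0.0537−0.0729)) = (1.358)^(-2.797) = 0.4253.
C_{R,max} = 0.4253×2.58 = 1.10 mol/dm³.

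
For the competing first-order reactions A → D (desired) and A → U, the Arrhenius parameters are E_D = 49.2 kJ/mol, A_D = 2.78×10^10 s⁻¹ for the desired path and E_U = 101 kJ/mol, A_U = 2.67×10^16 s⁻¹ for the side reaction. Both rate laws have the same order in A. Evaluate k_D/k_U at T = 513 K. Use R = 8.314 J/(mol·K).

0.196

Since both paths have the same order in A, the concentration cancels and S_{D/U} = k_D/k_U = (A_D/A_U)·exp[(E_U−E_D)/(RT)].
(E_U−E_D)/(RT) = (101−49.2)×10³/(8.314×513) = 51800/4265 = 12.15.
k_D/k_U = (2.78×10^10/2.67×10^16)·exp(12.15) = 1.041×10^-6 × 1.882×10^5 = 0.196.
Since E_D < E_U, lowering the temperature improves selectivity toward D.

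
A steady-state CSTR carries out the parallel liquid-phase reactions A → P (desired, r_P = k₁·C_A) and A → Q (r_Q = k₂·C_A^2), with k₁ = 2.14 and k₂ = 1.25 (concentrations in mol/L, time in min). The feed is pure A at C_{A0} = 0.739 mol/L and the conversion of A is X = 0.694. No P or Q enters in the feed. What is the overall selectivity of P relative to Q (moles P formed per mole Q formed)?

7.57

Exit C_A = C_{A0}(1−X) = 0.739×0.306 = 0.2261 mol/L.
Rates in a CSTR are evaluated at the outlet concentration: r_P = 2.14×0.2261 = 0.4839, r_Q = 1.25×0.2261^2 = 0.06392.
Overall selectivity = C_P/C_Q = r_Pτ/(r_Qτ) = r_P/r_Q = 7.57.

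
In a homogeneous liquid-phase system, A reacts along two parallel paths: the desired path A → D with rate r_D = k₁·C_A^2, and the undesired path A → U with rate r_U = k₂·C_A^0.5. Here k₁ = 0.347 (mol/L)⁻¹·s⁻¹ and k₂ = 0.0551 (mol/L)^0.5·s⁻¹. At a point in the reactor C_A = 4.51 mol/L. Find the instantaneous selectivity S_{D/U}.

S_{D/U} = r_D/r_U = (k₁·C_A^2)/(k₂·C_A^0.5) = (k₁/k₂)·C_A^1.5.
= (0.347×4.510^2) / (0.0551×4.510^0.5) = 7.058/0.1170 = 60.3.

60.3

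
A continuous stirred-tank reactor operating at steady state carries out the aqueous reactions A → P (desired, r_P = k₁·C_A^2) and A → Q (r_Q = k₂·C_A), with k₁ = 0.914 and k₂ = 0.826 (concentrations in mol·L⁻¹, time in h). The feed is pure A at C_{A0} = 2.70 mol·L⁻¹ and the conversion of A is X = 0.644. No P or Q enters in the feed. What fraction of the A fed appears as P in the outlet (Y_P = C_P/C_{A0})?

0.332

Exit C_A = C_{A0}(1−X) = 2.70×0.356 = 0.9612 mol·L⁻¹.
In a CSTR the entire volume is at exit conditions, so r_P = 0.914×0.9612^2 = 0.8444 and r_Q = 0.826×0.9612 = 0.7940.
Fraction of consumed A going to P: r_P/(r_P+r_Q) = 0.5154.
C_P = 0.5154·C_{A0}·X = 0.5154×2.70×0.644 = 0.896 mol·L⁻¹; Y_P = C_P/C_{A0} = 0.332.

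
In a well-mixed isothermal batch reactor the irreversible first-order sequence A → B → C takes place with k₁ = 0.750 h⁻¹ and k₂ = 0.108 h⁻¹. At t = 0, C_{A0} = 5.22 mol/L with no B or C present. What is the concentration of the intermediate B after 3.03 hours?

3.77 mol/L

The intermediate concentration in a first-order A→B→C sequence is C_B = k₁C_{A0}(e^(−k₁t) − e^(−k₂t))/(k₂−k₁).
e^(−k₁t) = e^(−0.750×3.03) = e^(−2.272) = 0.1031; e^(−k₂t) = e^(−0.3272) = 0.7209.
C_B = 0.750×5.22/(0.108−0.750) × (0.1031−0.7209) = (-6.098)×(-0.6179) = 3.768 mol/L.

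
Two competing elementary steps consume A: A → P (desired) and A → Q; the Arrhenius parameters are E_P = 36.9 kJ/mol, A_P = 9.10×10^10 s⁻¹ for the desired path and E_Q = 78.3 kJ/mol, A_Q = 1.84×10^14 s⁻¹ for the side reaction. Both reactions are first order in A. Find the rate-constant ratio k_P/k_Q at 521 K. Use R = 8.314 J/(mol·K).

With equal orders, S_{P/Q} = k_P/k_Q = (A_P/A_Q)·exp[(E_Q−E_P)/(RT)].
(E_Q−E_P)/(RT) = (78.3−36.9)×10³/(8.314×521) = 41400/4332 = 9.558.
k_P/k_Q = (9.10×10^10/1.84×10^14)·exp(9.558) = 4.946×10^-4 × 14153 = 7.00.

7.00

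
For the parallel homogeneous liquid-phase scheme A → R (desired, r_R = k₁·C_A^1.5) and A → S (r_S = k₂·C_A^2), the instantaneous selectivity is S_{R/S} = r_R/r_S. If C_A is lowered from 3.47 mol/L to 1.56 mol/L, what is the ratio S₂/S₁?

1.49

S_{R/S} = (k₁/k₂)·C_A^-0.5, so S₂/S₁ = (C_{A,2}/C_{A,1})^-0.5.
= (1.56/3.47)^(-0.5) = (0.4496)^(-0.5) = 1.49.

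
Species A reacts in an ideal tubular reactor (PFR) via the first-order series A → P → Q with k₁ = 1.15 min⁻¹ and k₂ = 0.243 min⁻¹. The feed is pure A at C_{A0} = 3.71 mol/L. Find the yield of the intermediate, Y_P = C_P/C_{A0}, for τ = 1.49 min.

0.654

For first-order series with pure A initially, C_P(τ) = k₁C_{A0}/(k₂−k₁)·(e^(−k₁τ) − e^(−k₂τ)).
e^(−k₁τ) = e^(−1.15×1.49) = e^(−1.713) = 0.1802; e^(−k₂τ) = e^(−0.3621) = 0.6962.
C_P = 1.15×3.71/(0.243−1.15) × (0.1802−0.6962) = (-4.704)×(-0.5160) = 2.427 mol/L.
Y_P = C_P/C_{A0} = 2.427/3.71 = 0.654.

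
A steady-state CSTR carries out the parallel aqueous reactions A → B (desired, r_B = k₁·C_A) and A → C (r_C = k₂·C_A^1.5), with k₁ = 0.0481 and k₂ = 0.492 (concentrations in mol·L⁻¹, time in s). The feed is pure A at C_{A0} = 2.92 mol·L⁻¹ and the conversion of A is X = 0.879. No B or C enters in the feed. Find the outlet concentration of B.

0.363 mol·L⁻¹

Exit C_A = C_{A0}(1−X) = 2.92×0.121 = 0.3533 mol·L⁻¹.
In a CSTR the entire volume is at exit conditions, so r_B = 0.0481×0.3533 = 0.01699 and r_C = 0.492×0.3533^1.5 = 0.1033.
Fraction of consumed A going to B: r_B/(r_B+r_C) = 0.1412.
C_B = 0.1412·C_{A0}·X = 0.1412×2.92×0.879 = 0.363 mol·L⁻¹.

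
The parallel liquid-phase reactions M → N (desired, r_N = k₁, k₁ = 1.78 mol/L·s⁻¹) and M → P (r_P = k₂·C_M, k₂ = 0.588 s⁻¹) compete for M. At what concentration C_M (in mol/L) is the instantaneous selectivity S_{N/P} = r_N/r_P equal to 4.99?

S_{N/P} = (k₁/k₂)·C_M⁻¹ ⇒ C_M = (S·k₂/k₁)^(-1).
= (4.99×0.588/1.78)^(-1) = (1.648)^(-1) = 0.607 mol/L.

0.607 mol/L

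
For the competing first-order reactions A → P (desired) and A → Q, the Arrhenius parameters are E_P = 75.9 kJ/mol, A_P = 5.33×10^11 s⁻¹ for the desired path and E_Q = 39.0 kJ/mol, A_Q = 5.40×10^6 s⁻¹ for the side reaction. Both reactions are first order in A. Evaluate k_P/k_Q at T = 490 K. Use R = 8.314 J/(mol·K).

k_P/k_Q = (A_P/A_Q)·exp[−(E_P−E_Q)/(RT)] = (A_P/A_Q)·exp[(E_Q−E_P)/(RT)].
(E_Q−E_P)/(RT) = (39.0−75.9)×10³/(8.314×490) = -36900/4074 = -9.058.
k_P/k_Q = (5.33×10^11/5.40×10^6)·exp(-9.058) = 98704 × 1.165×10^-4 = 11.5.
Since E_P > E_Q, raising the temperature improves selectivity toward P.

11.5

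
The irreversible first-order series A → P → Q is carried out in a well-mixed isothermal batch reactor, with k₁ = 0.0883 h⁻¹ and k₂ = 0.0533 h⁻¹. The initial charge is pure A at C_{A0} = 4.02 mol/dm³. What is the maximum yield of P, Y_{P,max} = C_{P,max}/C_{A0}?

0.464

At the optimum, C_{P,max}/C_{A0} = (k₁/k₂)^[k₂/(k₂−k₁)].
= (0.0883/0.0533)^(0.0533/(0.0533−0.0883)) = (1.657)^(-1.523) = 0.4636.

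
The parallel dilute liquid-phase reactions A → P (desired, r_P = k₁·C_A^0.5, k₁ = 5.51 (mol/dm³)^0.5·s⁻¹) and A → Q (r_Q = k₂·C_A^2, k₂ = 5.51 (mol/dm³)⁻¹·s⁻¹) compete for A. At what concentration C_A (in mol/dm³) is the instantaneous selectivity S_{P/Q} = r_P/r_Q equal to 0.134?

S_{P/Q} = (k₁/k₂)·C_A^-1.5 ⇒ C_A = (S·k₂/k₁)^(1/(-1.5)).
= (0.134×5.51/5.51)^(-0.6667) = (0.1340)^(-0.6667) = 3.82 mol/dm³.

3.82 mol/dm³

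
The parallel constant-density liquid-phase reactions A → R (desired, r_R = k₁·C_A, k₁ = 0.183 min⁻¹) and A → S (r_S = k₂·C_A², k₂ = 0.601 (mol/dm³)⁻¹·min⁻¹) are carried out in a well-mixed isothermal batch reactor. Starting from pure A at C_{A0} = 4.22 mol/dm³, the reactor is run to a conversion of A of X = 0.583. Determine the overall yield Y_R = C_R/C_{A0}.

0.0566

C_A = C_{A0}(1−X) = 1.760 mol/dm³.
Along a PFR/batch, dC_R/dC_A = −r_R/(r_R+r_S) = −k₁/(k₁+k₂·C_A).
Integrating from C_{A0} to C_A: C_R = (0.183/0.601)·ln[(0.183+0.601·4.22)/(0.183+0.601·1.76)] = 0.3045·ln(2.719/1.241) = 0.2389 mol/dm³.
Y_R = C_R/C_{A0} = 0.2389/4.22 = 0.0566.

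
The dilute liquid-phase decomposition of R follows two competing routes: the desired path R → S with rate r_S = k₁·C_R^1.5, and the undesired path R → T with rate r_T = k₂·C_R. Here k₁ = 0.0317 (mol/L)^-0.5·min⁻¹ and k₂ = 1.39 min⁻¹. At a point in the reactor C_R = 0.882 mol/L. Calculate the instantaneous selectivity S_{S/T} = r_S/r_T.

S_{S/T} = r_S/r_T = (k₁·C_R^1.5)/(k₂·C_R) = (k₁/k₂)·C_R^0.5.
= (0.0317×0.8820^1.5) / (1.39×0.8820) = 0.02626/1.226 = 0.0214.
Since the desired path is higher order in R, keeping C_R high (PFR or concentrated feed) favours S.

0.0214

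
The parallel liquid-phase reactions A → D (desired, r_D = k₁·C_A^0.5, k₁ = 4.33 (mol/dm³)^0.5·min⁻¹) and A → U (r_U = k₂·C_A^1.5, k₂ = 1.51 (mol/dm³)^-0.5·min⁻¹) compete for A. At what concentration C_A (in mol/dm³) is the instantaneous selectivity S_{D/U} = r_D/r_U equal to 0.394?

7.28 mol/dm³

S_{D/U} = (k₁/k₂)·C_A⁻¹ ⇒ C_A = (S·k₂/k₁)^(-1).
= (0.394×1.51/4.33)^(-1) = (0.1374)^(-1) = 7.28 mol/dm³.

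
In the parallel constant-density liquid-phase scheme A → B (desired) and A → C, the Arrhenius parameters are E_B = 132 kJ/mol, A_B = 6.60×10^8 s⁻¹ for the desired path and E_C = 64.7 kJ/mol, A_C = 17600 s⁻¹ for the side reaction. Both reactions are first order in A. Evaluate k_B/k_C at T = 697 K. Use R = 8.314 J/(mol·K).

0.339

With equal orders, S_{B/C} = k_B/k_C = (A_B/A_C)·exp[(E_C−E_B)/(RT)].
(E_C−E_B)/(RT) = (64.7−132)×10³/(8.314×697) = -67300/5795 = -11.61.
k_B/k_C = (6.60×10^8/17600)·exp(-11.61) = 37500 × 9.041×10^-6 = 0.339.
Since E_B > E_C, raising the temperature improves selectivity toward B.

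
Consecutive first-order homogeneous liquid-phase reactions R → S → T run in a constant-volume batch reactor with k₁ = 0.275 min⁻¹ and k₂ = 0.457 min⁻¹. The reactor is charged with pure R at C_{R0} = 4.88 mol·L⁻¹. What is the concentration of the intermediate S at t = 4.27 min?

1.23 mol·L⁻¹

For first-order series with pure R initially, C_S(t) = k₁C_{R0}/(k₂−k₁)·(e^(−k₁t) − e^(−k₂t)).
e^(−k₁t) = e^(−0.275×4.27) = e^(−1.174) = 0.3091; e^(−k₂t) = e^(−1.951) = 0.1421.
C_S = 0.275×4.88/(0.457−0.275) × (0.3091−0.1421) = 7.374×0.1670 = 1.231 mol·L⁻¹.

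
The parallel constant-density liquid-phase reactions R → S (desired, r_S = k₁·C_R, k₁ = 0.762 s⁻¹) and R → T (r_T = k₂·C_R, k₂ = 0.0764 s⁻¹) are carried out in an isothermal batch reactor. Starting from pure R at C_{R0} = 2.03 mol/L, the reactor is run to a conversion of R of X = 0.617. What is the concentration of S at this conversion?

C_R = C_{R0}(1−X) = 0.7775 mol/L.
Both paths are first order in R, so the instantaneous fraction to S is constant: dC_S/d(−C_R) = k₁/(k₁+k₂) = 0.9089.
C_S = 0.9089·(C_{R0}−C_R) = 0.9089×1.253 = 1.14 mol/L.

1.14 mol/L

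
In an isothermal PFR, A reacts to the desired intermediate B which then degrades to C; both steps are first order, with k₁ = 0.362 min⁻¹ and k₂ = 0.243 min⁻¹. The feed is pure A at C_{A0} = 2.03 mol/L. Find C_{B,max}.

0.900 mol/L

Evaluating C_B at τ_opt = ln(k₂/k₁)/(k₂−k₁) gives C_{B,max}/C_{A0} = (k₁/k₂)^[k₂/(k₂−k₁)].
= (0.362/0.243)^(0.243/(0.243−0.362)) = (1.490)^(-2.042) = 0.4431.
C_{B,max} = 0.4431×2.03 = 0.900 mol/L.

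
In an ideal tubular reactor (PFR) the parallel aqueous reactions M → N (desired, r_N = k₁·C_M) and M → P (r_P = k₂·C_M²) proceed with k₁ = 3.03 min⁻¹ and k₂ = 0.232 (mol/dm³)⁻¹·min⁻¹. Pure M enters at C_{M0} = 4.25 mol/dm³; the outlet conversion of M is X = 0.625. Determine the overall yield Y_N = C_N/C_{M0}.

C_M = C_{M0}(1−X) = 1.594 mol/dm³.
Along a PFR/batch, dC_N/dC_M = −r_N/(r_N+r_P) = −k₁/(k₁+k₂·C_M).
Integrating from C_{M0} to C_M: C_N = (3.03/0.232)·ln[(3.03+0.232·4.25)/(3.03+0.232·1.59)] = 13.06·ln(4.016/3.400) = 2.176 mol/dm³.
Y_N = C_N/C_{M0} = 2.176/4.25 = 0.512.

0.512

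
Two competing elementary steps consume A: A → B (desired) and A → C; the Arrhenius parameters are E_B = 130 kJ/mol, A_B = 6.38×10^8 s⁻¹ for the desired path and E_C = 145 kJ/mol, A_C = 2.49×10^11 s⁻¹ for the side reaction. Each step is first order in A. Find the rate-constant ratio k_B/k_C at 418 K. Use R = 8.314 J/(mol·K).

With equal orders, S_{B/C} = k_B/k_C = (A_B/A_C)·exp[(E_C−E_B)/(RT)].
(E_C−E_B)/(RT) = (145−130)×10³/(8.314×418) = 15000/3475 = 4.316.
k_B/k_C = (6.38×10^8/2.49×10^11)·exp(4.316) = 0.002562 × 74.91 = 0.192.
Since E_B < E_C, lowering the temperature improves selectivity toward B.

0.192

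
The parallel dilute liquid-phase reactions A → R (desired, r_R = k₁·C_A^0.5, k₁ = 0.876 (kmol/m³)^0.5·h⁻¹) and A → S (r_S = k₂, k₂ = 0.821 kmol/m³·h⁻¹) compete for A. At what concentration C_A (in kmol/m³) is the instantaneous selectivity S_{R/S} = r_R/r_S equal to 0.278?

S_{R/S} = (k₁/k₂)·C_A^0.5 ⇒ C_A = (S·k₂/k₁)^(2).
= (0.278×0.821/0.876)^(2) = (0.2605)^(2) = 0.0679 kmol/m³.

0.0679 kmol/m³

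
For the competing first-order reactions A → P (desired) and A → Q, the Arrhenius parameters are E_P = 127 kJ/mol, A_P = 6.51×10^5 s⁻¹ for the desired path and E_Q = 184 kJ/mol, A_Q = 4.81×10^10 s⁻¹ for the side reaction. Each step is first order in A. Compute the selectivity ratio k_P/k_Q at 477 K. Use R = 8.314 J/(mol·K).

Since both paths have the same order in A, the concentration cancels and S_{P/Q} = k_P/k_Q = (A_P/A_Q)·exp[(E_Q−E_P)/(RT)].
(E_Q−E_P)/(RT) = (184−127)×10³/(8.314×477) = 57000/3966 = 14.37.
k_P/k_Q = (6.51×10^5/4.81×10^10)·exp(14.37) = 1.353×10^-5 × 1.746×10^6 = 23.6.
Since E_P < E_Q, lowering the temperature improves selectivity toward P.

23.6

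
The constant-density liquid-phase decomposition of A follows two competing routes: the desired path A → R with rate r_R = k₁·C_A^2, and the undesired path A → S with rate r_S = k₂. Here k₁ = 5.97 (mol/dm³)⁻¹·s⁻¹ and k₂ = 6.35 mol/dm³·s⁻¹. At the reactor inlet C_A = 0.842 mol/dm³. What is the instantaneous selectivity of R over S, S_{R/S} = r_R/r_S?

S_{R/S} = r_R/r_S = (k₁·C_A^2)/(k₂) = (k₁/k₂)·C_A^2.
= (5.97×0.8420^2) / (6.35) = 4.233/6.350 = 0.667.
Since the desired path is higher order in A, keeping C_A high (PFR or concentrated feed) favours R.

0.667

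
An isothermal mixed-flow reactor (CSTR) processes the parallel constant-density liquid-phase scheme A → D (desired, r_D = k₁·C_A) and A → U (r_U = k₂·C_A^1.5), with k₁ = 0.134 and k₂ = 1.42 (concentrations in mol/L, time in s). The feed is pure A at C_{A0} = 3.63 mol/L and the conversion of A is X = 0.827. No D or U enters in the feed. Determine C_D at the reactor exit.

Exit C_A = C_{A0}(1−X) = 3.63×0.173 = 0.6280 mol/L.
A CSTR operates uniformly at the exit composition, giving r_D = 0.08415 and r_U = 0.7067 (each k·C_A^n at C_A = 0.6280).
Fraction of consumed A going to D: r_D/(r_D+r_U) = 0.1064.
C_D = 0.1064·C_{A0}·X = 0.1064×3.63×0.827 = 0.319 mol/L.

0.319 mol/L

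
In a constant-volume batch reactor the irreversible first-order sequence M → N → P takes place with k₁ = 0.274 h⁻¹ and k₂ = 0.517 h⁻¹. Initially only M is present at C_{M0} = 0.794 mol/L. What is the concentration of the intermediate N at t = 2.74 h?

For first-order series with pure M initially, C_N(t) = k₁C_{M0}/(k₂−k₁)·(e^(−k₁t) − e^(−k₂t)).
e^(−k₁t) = e^(−0.274×2.74) = e^(−0.7508) = 0.4720; e^(−k₂t) = e^(−1.417) = 0.2425.
C_N = 0.274×0.794/(0.517−0.274) × (0.4720−0.2425) = 0.8953×0.2295 = 0.2054 mol/L.

0.205 mol/L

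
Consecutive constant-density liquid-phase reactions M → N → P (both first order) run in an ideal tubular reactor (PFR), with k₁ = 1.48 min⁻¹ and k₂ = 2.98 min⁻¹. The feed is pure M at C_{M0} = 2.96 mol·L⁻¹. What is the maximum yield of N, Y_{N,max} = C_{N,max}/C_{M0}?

Evaluating C_N at τ_opt = ln(k₂/k₁)/(k₂−k₁) gives C_{N,max}/C_{M0} = (k₁/k₂)^[k₂/(k₂−k₁)].
= (1.48/2.98)^(2.98/(2.98−1.48)) = (0.4966)^(1.987) = 0.2490.

0.249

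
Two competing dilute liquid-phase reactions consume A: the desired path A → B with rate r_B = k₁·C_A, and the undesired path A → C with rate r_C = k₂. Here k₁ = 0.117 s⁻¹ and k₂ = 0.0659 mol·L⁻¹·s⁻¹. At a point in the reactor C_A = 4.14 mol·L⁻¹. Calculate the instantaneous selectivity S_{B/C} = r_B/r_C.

7.35

S_{B/C} = r_B/r_C = (k₁·C_A)/(k₂) = (k₁/k₂)·C_A.
= (0.117×4.140) / (0.0659) = 0.4844/0.06590 = 7.35.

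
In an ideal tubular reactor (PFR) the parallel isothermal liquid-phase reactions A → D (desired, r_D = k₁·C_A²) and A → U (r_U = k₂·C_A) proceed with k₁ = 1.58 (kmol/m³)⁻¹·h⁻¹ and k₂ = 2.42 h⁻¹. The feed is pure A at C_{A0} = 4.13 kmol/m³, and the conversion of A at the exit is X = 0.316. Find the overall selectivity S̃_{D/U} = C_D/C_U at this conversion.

C_A = C_{A0}(1−X) = 2.825 kmol/m³.
Along a PFR/batch, dC_U/dC_A = −r_U/(r_D+r_U) = −k₂/(k₂+k₁·C_A).
Integrating from C_{A0} to C_A: C_U = (2.42/1.58)·ln[(2.42+1.58·4.13)/(2.42+1.58·2.82)] = 1.532·ln(8.945/6.883) = 0.4013 kmol/m³.
Then C_D = (C_{A0}−C_A) − C_U = 1.305 − 0.4013 = 0.9037 kmol/m³.
S̃_{D/U} = C_D/C_U = 0.9037/0.4013 = 2.25.

2.25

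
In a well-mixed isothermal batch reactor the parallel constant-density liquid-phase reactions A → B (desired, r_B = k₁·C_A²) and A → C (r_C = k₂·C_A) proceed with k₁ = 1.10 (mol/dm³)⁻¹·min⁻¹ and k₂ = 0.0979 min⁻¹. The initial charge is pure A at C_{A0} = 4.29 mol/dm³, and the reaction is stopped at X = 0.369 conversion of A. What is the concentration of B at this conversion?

1.54 mol/dm³

C_A = C_{A0}(1−X) = 2.707 mol/dm³.
Along a PFR/batch, dC_C/dC_A = −r_C/(r_B+r_C) = −k₂/(k₂+k₁·C_A).
Integrating from C_{A0} to C_A: C_C = (0.0979/1.10)·ln[(0.0979+1.10·4.29)/(0.0979+1.10·2.71)] = 0.08900·ln(4.817/3.076) = 0.03993 mol/dm³.
Then C_B = (C_{A0}−C_A) − C_C = 1.583 − 0.03993 = 1.543 mol/dm³.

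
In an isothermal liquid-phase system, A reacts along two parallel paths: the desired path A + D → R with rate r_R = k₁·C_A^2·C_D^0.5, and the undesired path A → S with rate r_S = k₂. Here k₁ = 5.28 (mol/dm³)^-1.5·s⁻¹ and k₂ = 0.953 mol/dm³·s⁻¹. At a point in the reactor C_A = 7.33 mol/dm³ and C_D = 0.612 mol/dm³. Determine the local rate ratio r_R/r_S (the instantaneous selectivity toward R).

S_{R/S} = r_R/r_S = (k₁·C_A^2·C_D^0.5)/(k₂) = (k₁/k₂)·C_A^2·C_D^0.5.
= (5.28×7.330^2×0.6120^0.5) / (0.953) = 221.9/0.9530 = 233.

233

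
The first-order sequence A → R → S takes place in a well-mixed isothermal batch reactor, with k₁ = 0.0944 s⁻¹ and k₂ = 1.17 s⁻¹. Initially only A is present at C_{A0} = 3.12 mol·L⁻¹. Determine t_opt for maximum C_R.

The intermediate peaks when r₁ = r₂, i.e. k₁e^(−k₁t) = k₂e^(−k₂t), giving t_opt = ln(k₂/k₁)/(k₂−k₁).
= ln(1.17/0.0944)/(1.17−0.0944) = ln(12.39)/1.076 = 2.517/1.076 = 2.34 s.

2.34 s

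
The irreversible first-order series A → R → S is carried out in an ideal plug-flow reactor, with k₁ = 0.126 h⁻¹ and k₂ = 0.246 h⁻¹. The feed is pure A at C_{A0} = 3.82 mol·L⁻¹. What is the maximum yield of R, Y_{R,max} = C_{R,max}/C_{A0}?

0.254

For a first-order series the maximum intermediate yield is C_{R,max}/C_{A0} = (k₁/k₂)^[k₂/(k₂−k₁)].
= (0.126/0.246)^(0.246/(0.246−0.126)) = (0.5122)^(2.050) = 0.2537.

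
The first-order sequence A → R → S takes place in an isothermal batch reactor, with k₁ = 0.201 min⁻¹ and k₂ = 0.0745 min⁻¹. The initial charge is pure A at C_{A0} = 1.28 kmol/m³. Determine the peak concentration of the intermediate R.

At the optimum, C_{R,max}/C_{A0} = (k₁/k₂)^[k₂/(k₂−k₁)].
= (0.201/0.0745)^(0.0745/(0.0745−0.201)) = (2.698)^(-0.5889) = 0.5574.
C_{R,max} = 0.5574×1.28 = 0.713 kmol/m³.

0.713 kmol/m³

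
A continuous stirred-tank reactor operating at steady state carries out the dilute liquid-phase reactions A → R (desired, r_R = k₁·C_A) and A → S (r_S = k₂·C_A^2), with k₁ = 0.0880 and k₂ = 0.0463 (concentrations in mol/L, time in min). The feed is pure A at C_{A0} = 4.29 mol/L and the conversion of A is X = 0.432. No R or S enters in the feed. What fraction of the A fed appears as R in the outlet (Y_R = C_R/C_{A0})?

0.189

Exit C_A = C_{A0}(1−X) = 4.29×0.568 = 2.437 mol/L.
Rates in a CSTR are evaluated at the outlet concentration: r_R = 0.0880×2.437 = 0.2144, r_S = 0.0463×2.437^2 = 0.2749.
Fraction of consumed A going to R: r_R/(r_R+r_S) = 0.4382.
C_R = 0.4382·C_{A0}·X = 0.4382×4.29×0.432 = 0.812 mol/L; Y_R = C_R/C_{A0} = 0.189.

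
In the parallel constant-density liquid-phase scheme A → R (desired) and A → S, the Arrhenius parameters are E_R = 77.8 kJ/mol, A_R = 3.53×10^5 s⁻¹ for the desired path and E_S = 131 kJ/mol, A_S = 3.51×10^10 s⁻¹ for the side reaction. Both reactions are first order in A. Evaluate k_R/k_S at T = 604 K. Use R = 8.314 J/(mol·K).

0.401

With equal orders, S_{R/S} = k_R/k_S = (A_R/A_S)·exp[(E_S−E_R)/(RT)].
(E_S−E_R)/(RT) = (131−77.8)×10³/(8.314×604) = 53200/5022 = 10.59.
k_R/k_S = (3.53×10^5/3.51×10^10)·exp(10.59) = 1.006×10^-5 × 39899 = 0.401.
Since E_R < E_S, lowering the temperature improves selectivity toward R.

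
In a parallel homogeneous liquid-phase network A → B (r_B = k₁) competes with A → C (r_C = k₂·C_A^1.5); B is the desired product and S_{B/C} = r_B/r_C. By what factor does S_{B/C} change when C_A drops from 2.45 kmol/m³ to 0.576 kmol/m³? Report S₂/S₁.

S_{B/C} = (k₁/k₂)·C_A^-1.5, so S₂/S₁ = (C_{A,2}/C_{A,1})^-1.5.
= (0.576/2.45)^(-1.5) = (0.2351)^(-1.5) = 8.77.
Selectivity toward B rises as C_A falls — low-concentration operation is favoured.

8.77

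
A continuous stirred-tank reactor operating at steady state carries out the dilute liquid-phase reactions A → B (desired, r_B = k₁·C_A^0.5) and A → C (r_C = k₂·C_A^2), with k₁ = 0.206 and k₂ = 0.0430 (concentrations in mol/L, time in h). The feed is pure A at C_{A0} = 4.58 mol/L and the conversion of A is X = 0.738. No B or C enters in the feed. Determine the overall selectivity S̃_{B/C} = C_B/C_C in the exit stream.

Exit C_A = C_{A0}(1−X) = 4.58×0.262 = 1.200 mol/L.
In a CSTR the entire volume is at exit conditions, so r_B = 0.206×1.200^0.5 = 0.2257 and r_C = 0.0430×1.200^2 = 0.06192.
Overall selectivity = C_B/C_C = r_Bτ/(r_Cτ) = r_B/r_C = 3.64.

3.64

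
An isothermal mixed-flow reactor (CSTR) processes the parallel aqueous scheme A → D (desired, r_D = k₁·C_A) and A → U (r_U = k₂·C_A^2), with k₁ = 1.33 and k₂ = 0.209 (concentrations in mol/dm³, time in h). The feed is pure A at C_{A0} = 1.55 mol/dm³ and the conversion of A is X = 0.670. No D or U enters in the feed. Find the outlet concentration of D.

0.961 mol/dm³

Exit C_A = C_{A0}(1−X) = 1.55×0.330 = 0.5115 mol/dm³.
In a CSTR the entire volume is at exit conditions, so r_D = 1.33×0.5115 = 0.6803 and r_U = 0.209×0.5115^2 = 0.05468.
Fraction of consumed A going to D: r_D/(r_D+r_U) = 0.9256.
C_D = 0.9256·C_{A0}·X = 0.9256×1.55×0.670 = 0.961 mol/dm³.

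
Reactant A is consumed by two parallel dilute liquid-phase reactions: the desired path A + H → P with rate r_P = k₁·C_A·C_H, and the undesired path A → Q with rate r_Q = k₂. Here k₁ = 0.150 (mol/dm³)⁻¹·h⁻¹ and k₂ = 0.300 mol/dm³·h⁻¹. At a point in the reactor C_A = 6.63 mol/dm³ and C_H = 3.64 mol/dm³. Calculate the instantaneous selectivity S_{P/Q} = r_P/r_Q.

12.1

S_{P/Q} = r_P/r_Q = (k₁·C_A·C_H)/(k₂) = (k₁/k₂)·C_A·C_H.
= (0.150×6.630×3.640) / (0.300) = 3.620/0.3000 = 12.1.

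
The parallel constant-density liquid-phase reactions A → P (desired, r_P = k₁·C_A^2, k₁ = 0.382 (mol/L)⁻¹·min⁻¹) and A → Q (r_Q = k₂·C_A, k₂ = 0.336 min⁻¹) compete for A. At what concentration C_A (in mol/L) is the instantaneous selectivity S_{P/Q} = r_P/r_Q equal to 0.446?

0.392 mol/L

S_{P/Q} = (k₁/k₂)·C_A ⇒ C_A = S·k₂/k₁.
= 0.446×0.336/0.382 = 0.392 mol/L.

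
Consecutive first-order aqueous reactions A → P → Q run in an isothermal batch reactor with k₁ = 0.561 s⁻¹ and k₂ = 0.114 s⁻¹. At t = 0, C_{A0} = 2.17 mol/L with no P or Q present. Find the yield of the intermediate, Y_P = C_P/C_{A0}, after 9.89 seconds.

The intermediate concentration in a first-order A→B→C sequence is C_P = k₁C_{A0}(e^(−k₁t) − e^(−k₂t))/(k₂−k₁).
e^(−k₁t) = e^(−0.561×9.89) = e^(−5.548) = 0.003894; e^(−k₂t) = e^(−1.127) = 0.3239.
C_P = 0.561×2.17/(0.114−0.561) × (0.003894−0.3239) = (-2.723)×(-0.3200) = 0.8714 mol/L.
Y_P = C_P/C_{A0} = 0.8714/2.17 = 0.402.

0.402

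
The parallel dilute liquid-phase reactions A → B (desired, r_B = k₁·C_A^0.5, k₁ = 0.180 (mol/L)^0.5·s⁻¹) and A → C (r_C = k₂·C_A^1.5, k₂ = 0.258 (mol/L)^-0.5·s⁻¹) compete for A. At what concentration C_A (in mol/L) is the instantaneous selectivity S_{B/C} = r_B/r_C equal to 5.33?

0.131 mol/L

S_{B/C} = (k₁/k₂)·C_A⁻¹ ⇒ C_A = (S·k₂/k₁)^(-1).
= (5.33×0.258/0.180)^(-1) = (7.640)^(-1) = 0.131 mol/L.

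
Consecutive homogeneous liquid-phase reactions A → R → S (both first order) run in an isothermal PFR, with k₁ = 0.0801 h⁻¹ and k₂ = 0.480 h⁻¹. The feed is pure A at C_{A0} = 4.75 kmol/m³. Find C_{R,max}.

At the optimum, C_{R,max}/C_{A0} = (k₁/k₂)^[k₂/(k₂−k₁)].
= (0.0801/0.480)^(0.480/(0.480−0.0801)) = (0.1669)^(1.200) = 0.1166.
C_{R,max} = 0.1166×4.75 = 0.554 kmol/m³.

0.554 kmol/m³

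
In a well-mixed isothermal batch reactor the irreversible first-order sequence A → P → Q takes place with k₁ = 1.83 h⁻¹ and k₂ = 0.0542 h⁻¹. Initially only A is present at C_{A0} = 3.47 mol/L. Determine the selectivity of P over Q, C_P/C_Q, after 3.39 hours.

For first-order series with pure A initially, C_P(t) = k₁C_{A0}/(k₂−k₁)·(e^(−k₁t) − e^(−k₂t)).
e^(−k₁t) = e^(−1.83×3.39) = e^(−6.204) = 0.002022; e^(−k₂t) = e^(−0.1837) = 0.8322.
C_P = 1.83×3.47/(0.0542−1.83) × (0.002022−0.8322) = (-3.576)×(-0.8301) = 2.968 mol/L.
C_A = C_{A0}e^(−k₁t) = 0.007016 mol/L, so C_Q = C_{A0}−C_A−C_P = 0.4945 mol/L; C_P/C_Q = 6.00.

6.00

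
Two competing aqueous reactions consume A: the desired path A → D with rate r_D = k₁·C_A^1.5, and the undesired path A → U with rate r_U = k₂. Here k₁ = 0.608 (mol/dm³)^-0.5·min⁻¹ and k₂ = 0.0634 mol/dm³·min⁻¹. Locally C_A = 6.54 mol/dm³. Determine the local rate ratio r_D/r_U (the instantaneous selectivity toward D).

S_{D/U} = r_D/r_U = (k₁·C_A^1.5)/(k₂) = (k₁/k₂)·C_A^1.5.
= (0.608×6.540^1.5) / (0.0634) = 10.17/0.06340 = 160.
Since the desired path is higher order in A, keeping C_A high (PFR or concentrated feed) favours D.

160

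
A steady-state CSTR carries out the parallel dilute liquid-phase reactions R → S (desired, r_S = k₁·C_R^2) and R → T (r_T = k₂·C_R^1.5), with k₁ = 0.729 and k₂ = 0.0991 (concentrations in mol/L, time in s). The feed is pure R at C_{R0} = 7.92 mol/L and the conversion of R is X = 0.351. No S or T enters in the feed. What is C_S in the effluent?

Exit C_R = C_{R0}(1−X) = 7.92×0.649 = 5.140 mol/L.
A CSTR operates uniformly at the exit composition, giving r_S = 19.26 and r_T = 1.155 (each k·C_R^n at C_R = 5.140).
Fraction of consumed R going to S: r_S/(r_S+r_T) = 0.9434.
C_S = 0.9434·C_{R0}·X = 0.9434×7.92×0.351 = 2.62 mol/L.

2.62 mol/L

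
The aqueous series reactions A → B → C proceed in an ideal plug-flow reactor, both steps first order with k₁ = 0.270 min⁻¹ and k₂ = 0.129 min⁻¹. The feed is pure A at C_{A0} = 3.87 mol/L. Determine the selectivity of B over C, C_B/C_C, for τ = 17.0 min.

0.244

The intermediate concentration in a first-order A→B→C sequence is C_B = k₁C_{A0}(e^(−k₁τ) − e^(−k₂τ))/(k₂−k₁).
e^(−k₁τ) = e^(−0.270×17.0) = e^(−4.590) = 0.01015; e^(−k₂τ) = e^(−2.193) = 0.1116.
C_B = 0.270×3.87/(0.129−0.270) × (0.01015−0.1116) = (-7.411)×(-0.1014) = 0.7517 mol/L.
C_A = C_{A0}e^(−k₁τ) = 0.03929 mol/L, so C_C = C_{A0}−C_A−C_B = 3.079 mol/L; C_B/C_C = 0.244.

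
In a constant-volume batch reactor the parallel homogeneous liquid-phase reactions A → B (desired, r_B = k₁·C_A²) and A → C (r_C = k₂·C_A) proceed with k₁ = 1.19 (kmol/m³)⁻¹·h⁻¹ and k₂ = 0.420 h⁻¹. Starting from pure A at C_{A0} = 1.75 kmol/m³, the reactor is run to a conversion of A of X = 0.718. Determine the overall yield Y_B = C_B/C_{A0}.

0.534

C_A = C_{A0}(1−X) = 0.4935 kmol/m³.
Along a PFR/batch, dC_C/dC_A = −r_C/(r_B+r_C) = −k₂/(k₂+k₁·C_A).
Integrating from C_{A0} to C_A: C_C = (0.420/1.19)·ln[(0.420+1.19·1.75)/(0.420+1.19·0.494)] = 0.3529·ln(2.502/1.007) = 0.3212 kmol/m³.
Then C_B = (C_{A0}−C_A) − C_C = 1.256 − 0.3212 = 0.9353 kmol/m³.
Y_B = C_B/C_{A0} = 0.9353/1.75 = 0.534.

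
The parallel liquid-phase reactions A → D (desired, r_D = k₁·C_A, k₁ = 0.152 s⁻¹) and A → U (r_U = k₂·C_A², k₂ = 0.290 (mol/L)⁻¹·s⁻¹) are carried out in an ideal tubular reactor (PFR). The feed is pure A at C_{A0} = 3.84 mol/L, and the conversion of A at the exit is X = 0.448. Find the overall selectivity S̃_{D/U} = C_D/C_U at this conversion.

0.180

C_A = C_{A0}(1−X) = 2.120 mol/L.
Along a PFR/batch, dC_D/dC_A = −r_D/(r_D+r_U) = −k₁/(k₁+k₂·C_A).
Integrating from C_{A0} to C_A: C_D = (0.152/0.290)·ln[(0.152+0.290·3.84)/(0.152+0.290·2.12)] = 0.5241·ln(1.266/0.7667) = 0.2627 mol/L.
C_U = (C_{A0}−C_A)−C_D = 1.458 mol/L; S̃_{D/U} = 0.2627/1.458 = 0.180.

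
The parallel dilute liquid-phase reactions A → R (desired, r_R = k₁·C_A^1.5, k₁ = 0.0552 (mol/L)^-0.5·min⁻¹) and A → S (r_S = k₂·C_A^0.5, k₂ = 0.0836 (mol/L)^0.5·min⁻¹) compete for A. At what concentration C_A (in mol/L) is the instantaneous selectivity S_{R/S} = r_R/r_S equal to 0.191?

S_{R/S} = (k₁/k₂)·C_A ⇒ C_A = S·k₂/k₁.
= 0.191×0.0836/0.0552 = 0.289 mol/L.

0.289 mol/L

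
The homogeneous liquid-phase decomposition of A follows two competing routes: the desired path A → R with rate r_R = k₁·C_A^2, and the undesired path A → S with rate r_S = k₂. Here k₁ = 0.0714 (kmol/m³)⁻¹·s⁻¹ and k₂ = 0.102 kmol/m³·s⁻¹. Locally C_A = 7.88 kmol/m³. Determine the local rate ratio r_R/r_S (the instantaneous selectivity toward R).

43.5

S_{R/S} = r_R/r_S = (k₁·C_A^2)/(k₂) = (k₁/k₂)·C_A^2.
= (0.0714×7.880^2) / (0.102) = 4.434/0.1020 = 43.5.
Since the desired path is higher order in A, keeping C_A high (PFR or concentrated feed) favours R.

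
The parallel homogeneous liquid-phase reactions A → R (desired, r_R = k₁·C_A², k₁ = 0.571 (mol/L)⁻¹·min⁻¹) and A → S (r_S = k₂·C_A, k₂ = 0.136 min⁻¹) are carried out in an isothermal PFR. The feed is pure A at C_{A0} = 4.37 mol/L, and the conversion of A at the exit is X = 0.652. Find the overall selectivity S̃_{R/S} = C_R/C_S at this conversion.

C_A = C_{A0}(1−X) = 1.521 mol/L.
Along a PFR/batch, dC_S/dC_A = −r_S/(r_R+r_S) = −k₂/(k₂+k₁·C_A).
Integrating from C_{A0} to C_A: C_S = (0.136/0.571)·ln[(0.136+0.571·4.37)/(0.136+0.571·1.52)] = 0.2382·ln(2.631/1.004) = 0.2294 mol/L.
Then C_R = (C_{A0}−C_A) − C_S = 2.849 − 0.2294 = 2.620 mol/L.
S̃_{R/S} = C_R/C_S = 2.620/0.2294 = 11.4.

11.4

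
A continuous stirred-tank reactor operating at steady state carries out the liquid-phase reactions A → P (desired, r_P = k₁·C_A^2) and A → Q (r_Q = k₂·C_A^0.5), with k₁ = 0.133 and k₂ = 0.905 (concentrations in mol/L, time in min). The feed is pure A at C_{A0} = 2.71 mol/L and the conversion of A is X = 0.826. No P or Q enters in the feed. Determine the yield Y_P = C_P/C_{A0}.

Exit C_A = C_{A0}(1−X) = 2.71×0.174 = 0.4715 mol/L.
A CSTR operates uniformly at the exit composition, giving r_P = 0.02957 and r_Q = 0.6215 (each k·C_A^n at C_A = 0.4715).
Fraction of consumed A going to P: r_P/(r_P+r_Q) = 0.04542.
C_P = 0.04542·C_{A0}·X = 0.04542×2.71×0.826 = 0.102 mol/L; Y_P = C_P/C_{A0} = 0.0375.

0.0375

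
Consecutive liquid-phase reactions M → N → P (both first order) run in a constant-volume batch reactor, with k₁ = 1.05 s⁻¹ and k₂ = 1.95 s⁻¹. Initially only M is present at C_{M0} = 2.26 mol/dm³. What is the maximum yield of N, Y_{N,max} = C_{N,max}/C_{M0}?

0.262

At the optimum, C_{N,max}/C_{M0} = (k₁/k₂)^[k₂/(k₂−k₁)].
= (1.05/1.95)^(1.95/(1.95−1.05)) = (0.5385)^(2.167) = 0.2615.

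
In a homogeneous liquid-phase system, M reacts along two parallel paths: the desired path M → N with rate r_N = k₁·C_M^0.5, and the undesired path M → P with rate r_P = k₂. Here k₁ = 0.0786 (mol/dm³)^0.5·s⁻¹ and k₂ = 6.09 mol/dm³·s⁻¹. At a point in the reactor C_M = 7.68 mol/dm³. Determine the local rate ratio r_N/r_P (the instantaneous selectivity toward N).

S_{N/P} = r_N/r_P = (k₁·C_M^0.5)/(k₂) = (k₁/k₂)·C_M^0.5.
= (0.0786×7.680^0.5) / (6.09) = 0.2178/6.090 = 0.0358.

0.0358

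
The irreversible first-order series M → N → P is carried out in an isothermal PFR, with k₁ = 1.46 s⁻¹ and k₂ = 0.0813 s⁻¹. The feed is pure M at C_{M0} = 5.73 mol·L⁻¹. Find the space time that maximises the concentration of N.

For first-order series the maximum of C_N occurs at τ_opt = ln(k₂/k₁)/(k₂−k₁).
= ln(0.0813/1.46)/(0.0813−1.46) = ln(0.05568)/-1.379 = -2.888/-1.379 = 2.09 s.

2.09 s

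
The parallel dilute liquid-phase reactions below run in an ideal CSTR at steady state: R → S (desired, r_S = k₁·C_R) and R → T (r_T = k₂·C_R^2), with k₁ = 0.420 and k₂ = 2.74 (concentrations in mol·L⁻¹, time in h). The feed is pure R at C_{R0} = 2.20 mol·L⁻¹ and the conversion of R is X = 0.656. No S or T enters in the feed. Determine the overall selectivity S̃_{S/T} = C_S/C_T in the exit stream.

0.203

Exit C_R = C_{R0}(1−X) = 2.20×0.344 = 0.7568 mol·L⁻¹.
Rates in a CSTR are evaluated at the outlet concentration: r_S = 0.420×0.7568 = 0.3179, r_T = 2.74×0.7568^2 = 1.569.
Overall selectivity = C_S/C_T = r_Sτ/(r_Tτ) = r_S/r_T = 0.203.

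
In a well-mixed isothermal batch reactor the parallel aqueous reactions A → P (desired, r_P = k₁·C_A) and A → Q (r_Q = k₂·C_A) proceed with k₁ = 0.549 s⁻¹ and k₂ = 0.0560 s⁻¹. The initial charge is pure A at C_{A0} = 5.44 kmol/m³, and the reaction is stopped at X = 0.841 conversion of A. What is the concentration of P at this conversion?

4.15 kmol/m³

C_A = C_{A0}(1−X) = 0.8650 kmol/m³.
Both paths are first order in A, so the instantaneous fraction to P is constant: dC_P/d(−C_A) = k₁/(k₁+k₂) = 0.9074.
C_P = 0.9074·(C_{A0}−C_A) = 0.9074×4.575 = 4.15 kmol/m³.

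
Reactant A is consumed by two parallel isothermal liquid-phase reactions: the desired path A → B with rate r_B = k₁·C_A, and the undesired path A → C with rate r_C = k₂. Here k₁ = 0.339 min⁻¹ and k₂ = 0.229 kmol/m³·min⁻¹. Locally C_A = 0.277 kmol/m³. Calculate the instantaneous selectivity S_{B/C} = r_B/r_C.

S_{B/C} = r_B/r_C = (k₁·C_A)/(k₂) = (k₁/k₂)·C_A.
= (0.339×0.2770) / (0.229) = 0.09390/0.2290 = 0.410.
Since the desired path is higher order in A, keeping C_A high (PFR or concentrated feed) favours B.

0.410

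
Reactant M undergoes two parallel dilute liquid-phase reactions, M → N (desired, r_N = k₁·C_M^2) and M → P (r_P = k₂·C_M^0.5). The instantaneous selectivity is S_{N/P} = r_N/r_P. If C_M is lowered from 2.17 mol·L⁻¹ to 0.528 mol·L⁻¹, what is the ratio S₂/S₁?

0.120

S_{N/P} = (k₁/k₂)·C_M^1.5, so S₂/S₁ = (C_{M,2}/C_{M,1})^1.5.
= (0.528/2.17)^1.5 = (0.2433)^1.5 = 0.120.
Selectivity toward N falls as C_M falls — high-concentration operation is favoured.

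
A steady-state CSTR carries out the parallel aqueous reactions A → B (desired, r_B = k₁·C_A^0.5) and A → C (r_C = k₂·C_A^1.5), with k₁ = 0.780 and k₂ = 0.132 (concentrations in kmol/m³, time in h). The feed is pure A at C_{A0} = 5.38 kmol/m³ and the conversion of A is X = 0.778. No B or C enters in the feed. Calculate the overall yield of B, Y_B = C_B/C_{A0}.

0.647

Exit C_A = C_{A0}(1−X) = 5.38×0.222 = 1.194 kmol/m³.
In a CSTR the entire volume is at exit conditions, so r_B = 0.780×1.194^0.5 = 0.8524 and r_C = 0.132×1.194^1.5 = 0.1723.
Fraction of consumed A going to B: r_B/(r_B+r_C) = 0.8319.
C_B = 0.8319·C_{A0}·X = 0.8319×5.38×0.778 = 3.48 kmol/m³; Y_B = C_B/C_{A0} = 0.647.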